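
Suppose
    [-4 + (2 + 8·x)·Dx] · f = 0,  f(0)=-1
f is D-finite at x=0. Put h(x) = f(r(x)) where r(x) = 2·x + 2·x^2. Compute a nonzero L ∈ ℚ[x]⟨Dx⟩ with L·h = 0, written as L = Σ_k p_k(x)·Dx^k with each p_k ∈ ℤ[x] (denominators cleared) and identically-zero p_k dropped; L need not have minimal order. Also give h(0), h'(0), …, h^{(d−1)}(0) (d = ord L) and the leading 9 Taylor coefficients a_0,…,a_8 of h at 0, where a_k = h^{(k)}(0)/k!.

f: a_k = -1, -2, 2, -4, 10, -28, 84, -264, 858, …
Change of var in L_f (x↦r) gives L₀.
L = (-4 - 8·x) + (1 + 8·x + 8·x^2)·Dx  (order 1).
h: a_k = -1, -4, 4, -16, 72, -352, 1824, -9856, 54944, …
ICs: h(0) = -1.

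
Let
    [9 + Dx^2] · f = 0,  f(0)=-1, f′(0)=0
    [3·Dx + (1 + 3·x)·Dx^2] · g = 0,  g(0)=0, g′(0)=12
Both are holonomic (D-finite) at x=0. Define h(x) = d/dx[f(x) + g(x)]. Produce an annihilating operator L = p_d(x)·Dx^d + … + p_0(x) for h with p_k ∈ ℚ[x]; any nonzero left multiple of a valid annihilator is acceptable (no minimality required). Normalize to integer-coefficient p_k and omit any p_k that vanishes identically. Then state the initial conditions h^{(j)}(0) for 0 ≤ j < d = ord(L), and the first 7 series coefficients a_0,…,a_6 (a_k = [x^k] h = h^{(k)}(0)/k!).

L = (63 + 54·x + 81·x^2) + (9 + 45·x + 81·x^2 + 81·x^3)·Dx + (7 + 6·x + 9·x^2)·Dx^2 + (1 + 5·x + 9·x^2 + 9·x^3)·Dx^3  (order 3).
h: a_k = 12, -27, 108, -675/2, 972, -116397/40, 8748, …
ICs: h(0) = 12, h′(0) = -27, h′′(0) = 216.

f: a_k = -1, 0, 9/2, 0, -27/8, 0, 81/80, …
g: a_k = 0, 12, -18, 36, -81, 972/5, -486, …
L₀ := lclm(L_f,L_g); ord L₀ ≤ 2+2.
Derive L from L₀ (diff closure).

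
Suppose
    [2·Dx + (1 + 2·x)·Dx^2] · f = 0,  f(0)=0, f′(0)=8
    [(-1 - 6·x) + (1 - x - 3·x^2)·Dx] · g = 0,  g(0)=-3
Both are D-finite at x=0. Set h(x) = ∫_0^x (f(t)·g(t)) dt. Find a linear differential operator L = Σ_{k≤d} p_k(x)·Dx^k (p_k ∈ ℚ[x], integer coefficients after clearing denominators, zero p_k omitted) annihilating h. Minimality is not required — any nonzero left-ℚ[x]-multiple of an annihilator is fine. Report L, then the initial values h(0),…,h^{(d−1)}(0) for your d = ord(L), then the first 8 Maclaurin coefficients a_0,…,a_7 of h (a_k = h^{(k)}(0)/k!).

L = (8 + 24·x)·Dx + (18·x + 30·x^2)·Dx^2 + (-1 - x + 5·x^2 + 6·x^3)·Dx^3  (order 3).
h: a_k = 0, 0, -12, 0, -26, -56/5, -1112/15, -2424/35, …
ICs: h(0) = 0, h′(0) = 0, h′′(0) = -24.

f: a_k = 0, 8, -8, 32/3, -16, 128/5, -128/3, 512/7, …
g: a_k = -3, -3, -12, -21, -57, -120, -291, -651, …
h₀=f·g: eliminate ⇒ L₀, order ≤ 2·1.
h=∫h₀ ⇒ L = L₀·Dx.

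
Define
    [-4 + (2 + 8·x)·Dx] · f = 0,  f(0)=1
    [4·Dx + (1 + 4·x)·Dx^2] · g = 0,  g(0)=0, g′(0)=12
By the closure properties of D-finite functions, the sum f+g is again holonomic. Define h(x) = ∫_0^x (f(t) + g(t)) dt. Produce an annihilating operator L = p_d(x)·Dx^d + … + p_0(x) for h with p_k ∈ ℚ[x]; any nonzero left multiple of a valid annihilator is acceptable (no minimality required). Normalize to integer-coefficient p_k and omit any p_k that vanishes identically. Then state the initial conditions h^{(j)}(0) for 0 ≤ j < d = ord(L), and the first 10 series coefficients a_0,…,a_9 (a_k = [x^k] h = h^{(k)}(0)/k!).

f: a_k = 1, 2, -2, 4, -10, 28, -84, 264, -858, 2860, …
g: a_k = 0, 12, -24, 64, -192, 3072/5, -2048, 49152/7, -24576, 262144/3, …
Weyl lclm of L_f,L_g ⇒ L₀ (ord ≤ 3).
h=∫₀ˣh₀: take L = L₀·Dx.
L = 8·Dx^2 + (10 + 40·x)·Dx^3 + (1 + 8·x + 16·x^2)·Dx^4  (order 4).
h: a_k = 0, 1, 7, -26/3, 17, -202/5, 1606/15, -2132/7, 6375/7, -2826, …
ICs: h(0) = 0, h′(0) = 1, h′′(0) = 14, h′′′(0) = -52.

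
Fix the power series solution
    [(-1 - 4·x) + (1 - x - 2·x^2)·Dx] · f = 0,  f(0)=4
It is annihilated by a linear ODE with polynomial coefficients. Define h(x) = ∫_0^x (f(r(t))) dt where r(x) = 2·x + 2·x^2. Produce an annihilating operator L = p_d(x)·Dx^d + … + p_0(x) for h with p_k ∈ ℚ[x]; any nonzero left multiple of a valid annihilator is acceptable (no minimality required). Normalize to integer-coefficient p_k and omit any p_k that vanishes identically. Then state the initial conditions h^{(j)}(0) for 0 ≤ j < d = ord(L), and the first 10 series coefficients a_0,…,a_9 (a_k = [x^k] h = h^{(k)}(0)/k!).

f: a_k = 4, 4, 12, 20, 44, 84, 172, 340, 684, 1364, …
Change of var in L_f (x↦r) gives L₀.
Integrate: L := L₀·Dx.
L = (2 + 20·x + 48·x^2 + 32·x^3)·Dx + (-1 + 2·x + 10·x^2 + 16·x^3 + 8·x^4)·Dx^2  (order 2).
h: a_k = 0, 4, 4, 56/3, 64, 1232/5, 2992/3, 28832/7, 17408, 672448/9, …
ICs: h(0) = 0, h′(0) = 4.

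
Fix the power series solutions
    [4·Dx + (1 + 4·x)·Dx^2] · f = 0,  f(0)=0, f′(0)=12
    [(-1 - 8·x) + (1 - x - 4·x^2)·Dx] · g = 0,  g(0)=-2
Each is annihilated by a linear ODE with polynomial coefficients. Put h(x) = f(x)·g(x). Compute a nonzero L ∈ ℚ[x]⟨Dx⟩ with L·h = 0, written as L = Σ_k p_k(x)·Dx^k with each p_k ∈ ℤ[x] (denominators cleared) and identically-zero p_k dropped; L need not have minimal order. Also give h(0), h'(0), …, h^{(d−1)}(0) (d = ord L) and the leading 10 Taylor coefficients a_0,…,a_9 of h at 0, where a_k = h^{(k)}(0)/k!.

L = (12 + 64·x) + (-2 + 28·x + 80·x^2)·Dx + (-1 - 3·x + 8·x^2 + 16·x^3)·Dx^2  (order 2).
h: a_k = 0, -24, 24, -200, 280, -8744/5, 17336/5, -123000/7, 1590728/35, -20957896/105, …
ICs: h(0) = 0, h′(0) = -24.

f: a_k = 0, 12, -24, 64, -192, 3072/5, -2048, 49152/7, -24576, 262144/3, …
g: a_k = -2, -2, -10, -18, -58, -130, -362, -882, -2330, -5858, …
Sym-product of L_f,L_g gives L₀ (≤ ord 2).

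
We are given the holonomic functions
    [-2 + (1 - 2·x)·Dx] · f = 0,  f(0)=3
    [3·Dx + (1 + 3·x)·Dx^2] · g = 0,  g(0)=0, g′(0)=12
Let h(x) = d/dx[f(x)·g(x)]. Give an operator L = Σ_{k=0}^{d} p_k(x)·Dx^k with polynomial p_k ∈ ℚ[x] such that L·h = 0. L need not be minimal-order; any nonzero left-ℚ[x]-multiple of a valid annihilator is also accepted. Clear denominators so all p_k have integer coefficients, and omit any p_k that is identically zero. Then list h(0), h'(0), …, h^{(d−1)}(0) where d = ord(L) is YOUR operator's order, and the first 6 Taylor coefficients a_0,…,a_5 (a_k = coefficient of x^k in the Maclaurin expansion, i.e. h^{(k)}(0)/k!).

L = 24 + 30·x·Dx + (-1 - x + 6·x^2)·Dx^2  (order 2).
h: a_k = 36, 36, 432, 180, 3366, -3348/5, …
ICs: h(0) = 36, h′(0) = 36.

f: a_k = 3, 6, 12, 24, 48, 96, …
g: a_k = 0, 12, -18, 36, -81, 972/5, …
f·g: L₀ = L_f ⊗_s L_g, ord ≤ 1·2.
h₀' ⇒ L via d/dx closure of L₀.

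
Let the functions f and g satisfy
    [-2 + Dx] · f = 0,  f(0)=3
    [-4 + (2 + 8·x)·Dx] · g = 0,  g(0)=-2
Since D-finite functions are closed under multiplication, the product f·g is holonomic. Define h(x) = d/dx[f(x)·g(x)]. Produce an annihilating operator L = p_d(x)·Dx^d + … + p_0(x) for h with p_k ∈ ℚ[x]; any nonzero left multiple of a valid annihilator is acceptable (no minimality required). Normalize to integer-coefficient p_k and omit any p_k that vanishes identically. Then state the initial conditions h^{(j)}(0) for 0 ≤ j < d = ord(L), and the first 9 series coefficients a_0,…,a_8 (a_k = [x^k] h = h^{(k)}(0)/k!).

f: a_k = 3, 6, 6, 4, 2, 4/5, 4/15, 8/105, 2/105, …
g: a_k = -2, -4, 4, -8, 20, -56, 168, -528, 1716, …
Product ⇒ symmetric product L₀, ord ≤ 1.
Derive L from L₀ (diff closure).
L = (2 + 16·x + 16·x^2) + (-1 - 6·x - 8·x^2)·Dx  (order 1).
h: a_k = -24, -48, -96, 64, -448, 7808/5, -88832/15, 2350592/105, -8937728/105, …
ICs: h(0) = -24.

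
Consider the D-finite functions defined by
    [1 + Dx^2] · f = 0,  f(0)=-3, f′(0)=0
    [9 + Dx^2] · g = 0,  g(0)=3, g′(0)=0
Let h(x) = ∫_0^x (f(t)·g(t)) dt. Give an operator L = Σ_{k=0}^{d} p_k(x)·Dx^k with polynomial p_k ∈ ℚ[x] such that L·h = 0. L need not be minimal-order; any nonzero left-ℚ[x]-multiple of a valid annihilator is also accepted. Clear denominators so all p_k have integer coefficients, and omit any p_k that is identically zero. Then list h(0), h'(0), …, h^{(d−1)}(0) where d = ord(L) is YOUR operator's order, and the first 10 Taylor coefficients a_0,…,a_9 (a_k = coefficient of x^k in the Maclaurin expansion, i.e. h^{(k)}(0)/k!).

L = 64·Dx + 20·Dx^3 + Dx^5  (order 5).
h: a_k = 0, -9, 0, 15, 0, -51/5, 0, 26/7, 0, -257/315, …
ICs: h(0) = 0, h′(0) = -9, h′′(0) = 0, h′′′(0) = 90, h′′′′(0) = 0.

f: a_k = -3, 0, 3/2, 0, -1/8, 0, 1/240, 0, -1/13440, 0, …
g: a_k = 3, 0, -27/2, 0, 81/8, 0, -243/80, 0, 2187/4480, 0, …
L₀ := L_f ⊗_s L_g (sym. prod.), ord ≤ 4.
∫: right-multiply L₀ by Dx.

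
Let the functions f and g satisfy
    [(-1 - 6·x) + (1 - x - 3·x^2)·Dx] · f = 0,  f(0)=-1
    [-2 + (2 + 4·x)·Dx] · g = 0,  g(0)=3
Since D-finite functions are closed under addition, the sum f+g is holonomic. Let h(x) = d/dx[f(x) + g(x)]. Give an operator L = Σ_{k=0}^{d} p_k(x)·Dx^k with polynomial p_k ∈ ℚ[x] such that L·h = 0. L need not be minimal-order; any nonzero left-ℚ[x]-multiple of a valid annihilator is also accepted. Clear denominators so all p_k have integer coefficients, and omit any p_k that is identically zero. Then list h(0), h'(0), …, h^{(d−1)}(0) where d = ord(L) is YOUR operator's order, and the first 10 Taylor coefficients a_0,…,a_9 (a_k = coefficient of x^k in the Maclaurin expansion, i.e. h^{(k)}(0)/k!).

f: a_k = -1, -1, -4, -7, -19, -40, -97, -217, -508, -1159, …
g: a_k = 3, 3, -3/2, 3/2, -15/8, 21/8, -63/16, 99/16, -1287/128, 2145/128, …
f+g: L₀ = lclm(L_f,L_g), ord ≤ 1+1.
Derive L from L₀ (diff closure).
L = (-22 - 134·x - 312·x^2 - 324·x^3 - 270·x^4) + (-13 - 148·x - 565·x^2 - 1056·x^3 - 1251·x^4 - 810·x^5)·Dx + (3 + 16·x + 25·x^2 - 26·x^3 - 183·x^4 - 312·x^5 - 180·x^6)·Dx^2  (order 2).
h: a_k = 2, -11, -33/2, -167/2, -1495/8, -4845/8, -23611/16, -66311/16, -1315863/128, -3470705/128, …
ICs: h(0) = 2, h′(0) = -11.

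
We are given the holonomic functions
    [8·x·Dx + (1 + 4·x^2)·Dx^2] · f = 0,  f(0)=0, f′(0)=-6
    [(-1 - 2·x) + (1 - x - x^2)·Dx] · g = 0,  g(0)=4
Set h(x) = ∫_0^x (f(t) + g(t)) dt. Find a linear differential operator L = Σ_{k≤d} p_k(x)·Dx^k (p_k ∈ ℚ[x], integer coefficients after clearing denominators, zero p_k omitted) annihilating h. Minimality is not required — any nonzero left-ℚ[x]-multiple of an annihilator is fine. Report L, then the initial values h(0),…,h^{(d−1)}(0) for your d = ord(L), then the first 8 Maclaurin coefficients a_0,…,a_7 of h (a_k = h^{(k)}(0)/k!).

f: a_k = 0, -6, 0, 8, 0, -96/5, 0, 384/7, …
g: a_k = 4, 4, 8, 12, 20, 32, 52, 84, …
Sum ⇒ L₀ = lclm(L_f,L_g) in ℚ(x)⟨Dx⟩.
h=∫h₀ ⇒ L = L₀·Dx.
L = (16 - 64·x - 400·x^2 - 576·x^3 - 696·x^4 - 96·x^6)·Dx^2 + (-13 - 24·x - 22·x^2 - 204·x^3 - 548·x^4 - 488·x^5 - 48·x^6 - 96·x^7)·Dx^3 + (2 + 5·x + 14·x^2 - 2·x^3 + 13·x^4 - 92·x^5 - 48·x^6 - 16·x^7 - 16·x^8)·Dx^4  (order 4).
h: a_k = 0, 4, -1, 8/3, 5, 4, 32/15, 52/7, …
ICs: h(0) = 0, h′(0) = 4, h′′(0) = -2, h′′′(0) = 16.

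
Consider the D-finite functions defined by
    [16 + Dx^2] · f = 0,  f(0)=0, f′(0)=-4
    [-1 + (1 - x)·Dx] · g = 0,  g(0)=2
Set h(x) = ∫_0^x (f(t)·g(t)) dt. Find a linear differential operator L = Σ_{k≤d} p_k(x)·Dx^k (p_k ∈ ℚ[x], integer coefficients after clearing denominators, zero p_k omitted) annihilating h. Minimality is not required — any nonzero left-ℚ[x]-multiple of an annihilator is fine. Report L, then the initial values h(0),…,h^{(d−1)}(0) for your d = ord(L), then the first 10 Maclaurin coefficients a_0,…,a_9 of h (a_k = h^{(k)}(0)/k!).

f: a_k = 0, -4, 0, 32/3, 0, -128/15, 0, 1024/315, 0, -2048/2835, …
g: a_k = 2, 2, 2, 2, 2, 2, 2, 2, 2, 2, …
f·g: L₀ = L_f ⊗_s L_g, ord ≤ 2·1.
∫: right-multiply L₀ by Dx.
L = (-16 + 16·x)·Dx + 2·Dx^2 + (-1 + x)·Dx^3  (order 3).
h: a_k = 0, 0, -4, -8/3, 10/3, 8/3, -28/45, -8/15, 109/315, 872/2835, …
ICs: h(0) = 0, h′(0) = 0, h′′(0) = -8.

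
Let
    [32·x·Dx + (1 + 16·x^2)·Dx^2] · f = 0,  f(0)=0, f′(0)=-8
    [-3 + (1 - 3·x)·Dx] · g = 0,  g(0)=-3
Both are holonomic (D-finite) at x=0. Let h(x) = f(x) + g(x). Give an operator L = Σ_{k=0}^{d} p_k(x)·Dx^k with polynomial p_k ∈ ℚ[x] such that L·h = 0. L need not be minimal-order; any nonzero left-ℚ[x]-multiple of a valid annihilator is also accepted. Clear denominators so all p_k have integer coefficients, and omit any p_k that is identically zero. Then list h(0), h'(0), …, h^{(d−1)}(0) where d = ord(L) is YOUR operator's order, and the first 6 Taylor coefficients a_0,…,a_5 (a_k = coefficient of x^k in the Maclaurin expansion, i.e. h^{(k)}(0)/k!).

L = (96 - 1152·x - 4608·x^2)·Dx + (-43 + 96·x - 240·x^2 - 4608·x^3)·Dx^2 + (3 + 7·x + 112·x^3 - 768·x^4)·Dx^3  (order 3).
h: a_k = -3, -17, -27, -115/3, -243, -5693/5, …
ICs: h(0) = -3, h′(0) = -17, h′′(0) = -54.

f: a_k = 0, -8, 0, 128/3, 0, -2048/5, …
g: a_k = -3, -9, -27, -81, -243, -729, …
h₀=f+g: left-lcm gives L₀, ord ≤ 3.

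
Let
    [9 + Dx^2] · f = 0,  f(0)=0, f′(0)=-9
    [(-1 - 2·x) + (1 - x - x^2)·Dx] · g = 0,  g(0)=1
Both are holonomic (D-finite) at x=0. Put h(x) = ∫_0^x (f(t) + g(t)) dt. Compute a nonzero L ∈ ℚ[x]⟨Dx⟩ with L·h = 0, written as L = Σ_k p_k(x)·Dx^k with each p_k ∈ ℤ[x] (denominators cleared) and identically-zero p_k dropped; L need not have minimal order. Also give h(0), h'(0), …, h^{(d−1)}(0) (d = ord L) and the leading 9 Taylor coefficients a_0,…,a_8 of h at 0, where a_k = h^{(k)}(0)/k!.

L = (-243 - 432·x + 81·x^2 - 216·x^3 - 405·x^4 - 162·x^5)·Dx + (117 - 225·x - 36·x^2 + 297·x^3 - 54·x^4 - 243·x^5 - 81·x^6)·Dx^2 + (-27 - 48·x + 9·x^2 - 24·x^3 - 45·x^4 - 18·x^5)·Dx^3 + (13 - 25·x - 4·x^2 + 33·x^3 - 6·x^4 - 27·x^5 - 9·x^6)·Dx^4  (order 4).
h: a_k = 0, 1, -4, 2/3, 33/8, 1, 77/240, 13/7, 12489/4480, …
ICs: h(0) = 0, h′(0) = 1, h′′(0) = -8, h′′′(0) = 4.

f: a_k = 0, -9, 0, 27/2, 0, -243/40, 0, 729/560, 0, …
g: a_k = 1, 1, 2, 3, 5, 8, 13, 21, 34, …
f+g: L₀ = lclm(L_f,L_g), ord ≤ 2+1.
h=∫h₀ ⇒ L = L₀·Dx.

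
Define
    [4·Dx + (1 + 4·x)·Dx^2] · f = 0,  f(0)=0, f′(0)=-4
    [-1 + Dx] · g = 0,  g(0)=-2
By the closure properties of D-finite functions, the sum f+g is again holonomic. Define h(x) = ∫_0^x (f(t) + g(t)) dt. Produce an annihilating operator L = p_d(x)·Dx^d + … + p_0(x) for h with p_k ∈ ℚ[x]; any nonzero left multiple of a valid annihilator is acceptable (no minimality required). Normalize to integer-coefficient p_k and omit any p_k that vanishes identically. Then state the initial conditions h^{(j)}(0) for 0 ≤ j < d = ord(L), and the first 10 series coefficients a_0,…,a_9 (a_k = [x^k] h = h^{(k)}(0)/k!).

f: a_k = 0, -4, 8, -64/3, 64, -1024/5, 2048/3, -16384/7, 8192, -262144/9, …
g: a_k = -2, -2, -1, -1/3, -1/12, -1/60, -1/360, -1/2520, -1/20160, -1/181440, …
Weyl lclm of L_f,L_g ⇒ L₀ (ord ≤ 3).
∫: right-multiply L₀ by Dx.
L = (-36 - 16·x)·Dx^2 + (31 - 8·x - 16·x^2)·Dx^3 + (5 + 24·x + 16·x^2)·Dx^4  (order 4).
h: a_k = 0, -2, -3, 7/3, -65/12, 767/60, -12289/360, 245759/2520, -5898241/20160, 165150719/181440, …
ICs: h(0) = 0, h′(0) = -2, h′′(0) = -6, h′′′(0) = 14.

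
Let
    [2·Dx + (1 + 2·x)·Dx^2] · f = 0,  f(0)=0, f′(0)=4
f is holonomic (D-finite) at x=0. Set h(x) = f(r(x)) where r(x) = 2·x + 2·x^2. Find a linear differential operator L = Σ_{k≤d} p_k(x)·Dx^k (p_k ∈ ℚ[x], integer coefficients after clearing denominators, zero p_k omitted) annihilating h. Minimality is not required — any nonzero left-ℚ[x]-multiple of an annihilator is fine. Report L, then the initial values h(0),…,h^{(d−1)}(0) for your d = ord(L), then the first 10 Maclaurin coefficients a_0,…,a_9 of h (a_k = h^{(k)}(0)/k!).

L = 2·Dx + (1 + 2·x)·Dx^2  (order 2).
h: a_k = 0, 8, -8, 32/3, -16, 128/5, -128/3, 512/7, -128, 2048/9, …
ICs: h(0) = 0, h′(0) = 8.

f: a_k = 0, 4, -4, 16/3, -8, 64/5, -64/3, 256/7, -64, 1024/9, …
Substitute x→r, Dx→(1/r')Dx; clear ⇒ L₀.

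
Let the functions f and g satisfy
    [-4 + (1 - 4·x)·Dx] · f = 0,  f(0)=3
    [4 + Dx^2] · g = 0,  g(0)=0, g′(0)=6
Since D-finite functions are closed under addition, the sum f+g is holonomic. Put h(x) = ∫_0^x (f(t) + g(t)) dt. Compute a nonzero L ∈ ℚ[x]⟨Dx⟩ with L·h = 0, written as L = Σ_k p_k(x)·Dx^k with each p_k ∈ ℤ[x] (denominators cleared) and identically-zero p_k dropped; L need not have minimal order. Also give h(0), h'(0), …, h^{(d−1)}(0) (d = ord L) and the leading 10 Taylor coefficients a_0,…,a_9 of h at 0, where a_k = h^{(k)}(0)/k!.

L = (400 - 128·x + 256·x^2)·Dx + (-36 + 176·x - 192·x^2 + 256·x^3)·Dx^2 + (100 - 32·x + 64·x^2)·Dx^3 + (-9 + 44·x - 48·x^2 + 64·x^3)·Dx^4  (order 4).
h: a_k = 0, 3, 9, 16, 47, 768/5, 7682/15, 12288/7, 645119/105, 65536/3, …
ICs: h(0) = 0, h′(0) = 3, h′′(0) = 18, h′′′(0) = 96.

f: a_k = 3, 12, 48, 192, 768, 3072, 12288, 49152, 196608, 786432, …
g: a_k = 0, 6, 0, -4, 0, 4/5, 0, -8/105, 0, 4/945, …
Sum ⇒ L₀ = lclm(L_f,L_g) in ℚ(x)⟨Dx⟩.
h=∫₀ˣh₀: take L = L₀·Dx.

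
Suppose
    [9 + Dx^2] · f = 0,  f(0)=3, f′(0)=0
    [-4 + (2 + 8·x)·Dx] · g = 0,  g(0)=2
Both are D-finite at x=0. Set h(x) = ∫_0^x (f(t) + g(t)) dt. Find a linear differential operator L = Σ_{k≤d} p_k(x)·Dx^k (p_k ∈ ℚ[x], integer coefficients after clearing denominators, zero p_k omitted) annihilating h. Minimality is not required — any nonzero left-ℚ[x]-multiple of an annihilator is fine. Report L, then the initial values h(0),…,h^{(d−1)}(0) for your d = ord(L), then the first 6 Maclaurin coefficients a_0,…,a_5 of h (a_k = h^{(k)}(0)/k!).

f: a_k = 3, 0, -27/2, 0, 81/8, 0, …
g: a_k = 2, 4, -4, 8, -20, 56, …
Sum ⇒ L₀ = lclm(L_f,L_g) in ℚ(x)⟨Dx⟩.
∫: right-multiply L₀ by Dx.
L = (-378 - 1296·x - 2592·x^2)·Dx + (45 + 828·x + 3888·x^2 + 5184·x^3)·Dx^2 + (-42 - 144·x - 288·x^2)·Dx^3 + (5 + 92·x + 432·x^2 + 576·x^3)·Dx^4  (order 4).
h: a_k = 0, 5, 2, -35/6, 2, -79/40, …
ICs: h(0) = 0, h′(0) = 5, h′′(0) = 4, h′′′(0) = -35.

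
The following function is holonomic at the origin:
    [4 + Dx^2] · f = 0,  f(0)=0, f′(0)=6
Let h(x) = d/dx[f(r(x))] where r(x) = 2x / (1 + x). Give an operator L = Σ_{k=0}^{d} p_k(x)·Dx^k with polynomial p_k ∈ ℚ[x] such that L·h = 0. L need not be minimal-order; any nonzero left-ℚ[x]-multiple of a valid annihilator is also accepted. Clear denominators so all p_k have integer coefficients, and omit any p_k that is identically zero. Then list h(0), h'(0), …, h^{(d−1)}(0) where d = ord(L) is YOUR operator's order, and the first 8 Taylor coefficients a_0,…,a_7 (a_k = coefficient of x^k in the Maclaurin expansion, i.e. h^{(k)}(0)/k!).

f: a_k = 0, 6, 0, -4, 0, 4/5, 0, -8/105, …
f∘r: x↦r, Dx↦Dx/r' in L_f ⇒ L₀.
Derive L from L₀ (diff closure).
L = (22 + 12·x + 6·x^2) + (6 + 18·x + 18·x^2 + 6·x^3)·Dx + (1 + 4·x + 6·x^2 + 4·x^3 + x^4)·Dx^2  (order 2).
h: a_k = 12, -24, -60, 336, -772, 1080, -9844/15, -20128/15, …
ICs: h(0) = 12, h′(0) = -24.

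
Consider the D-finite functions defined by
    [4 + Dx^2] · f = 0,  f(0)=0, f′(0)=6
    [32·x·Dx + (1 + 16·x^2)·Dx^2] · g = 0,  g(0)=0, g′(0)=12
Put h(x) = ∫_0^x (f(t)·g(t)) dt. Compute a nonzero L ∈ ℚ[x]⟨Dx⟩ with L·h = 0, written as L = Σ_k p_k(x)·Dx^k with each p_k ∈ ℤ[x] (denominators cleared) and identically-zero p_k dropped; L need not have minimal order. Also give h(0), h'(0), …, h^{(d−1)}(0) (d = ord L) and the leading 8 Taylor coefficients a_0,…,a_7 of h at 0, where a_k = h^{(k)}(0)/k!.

f: a_k = 0, 6, 0, -4, 0, 4/5, 0, -8/105, …
g: a_k = 0, 12, 0, -64, 0, 3072/5, 0, -49152/7, …
Sym-product of L_f,L_g gives L₀ (≤ ord 4).
∫: right-multiply L₀ by Dx.
L = (1360 + 60416·x^2 + 106496·x^4 + 262144·x^6 + 1048576·x^8)·Dx + (2304·x + 45056·x^3 + 196608·x^5 + 1048576·x^7)·Dx^2 + (360 + 15872·x^2 + 36864·x^4 + 131072·x^6 + 524288·x^8)·Dx^3 + (576·x + 11264·x^3 + 49152·x^5 + 262144·x^7)·Dx^4 + (5 + 192·x^2 + 2560·x^4 + 16384·x^6 + 65536·x^8)·Dx^5  (order 5).
h: a_k = 0, 0, 0, 24, 0, -432/5, 0, 3952/7, …
ICs: h(0) = 0, h′(0) = 0, h′′(0) = 0, h′′′(0) = 144, h′′′′(0) = 0.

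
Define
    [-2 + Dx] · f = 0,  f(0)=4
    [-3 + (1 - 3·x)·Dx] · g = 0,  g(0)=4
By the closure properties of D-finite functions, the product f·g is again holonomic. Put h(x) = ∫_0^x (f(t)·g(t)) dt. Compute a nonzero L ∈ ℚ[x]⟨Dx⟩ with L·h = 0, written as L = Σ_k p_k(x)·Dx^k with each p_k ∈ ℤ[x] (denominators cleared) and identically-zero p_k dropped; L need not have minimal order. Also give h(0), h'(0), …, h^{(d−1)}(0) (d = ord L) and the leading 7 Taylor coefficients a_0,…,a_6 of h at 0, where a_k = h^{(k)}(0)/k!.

L = (5 - 6·x)·Dx + (-1 + 3·x)·Dx^2  (order 2).
h: a_k = 0, 16, 40, 272/3, 628/3, 7568/15, 56792/45, …
ICs: h(0) = 0, h′(0) = 16.

f: a_k = 4, 8, 8, 16/3, 8/3, 16/15, 16/45, …
g: a_k = 4, 12, 36, 108, 324, 972, 2916, …
h₀=f·g: eliminate ⇒ L₀, order ≤ 1·1.
h=∫h₀ ⇒ L = L₀·Dx.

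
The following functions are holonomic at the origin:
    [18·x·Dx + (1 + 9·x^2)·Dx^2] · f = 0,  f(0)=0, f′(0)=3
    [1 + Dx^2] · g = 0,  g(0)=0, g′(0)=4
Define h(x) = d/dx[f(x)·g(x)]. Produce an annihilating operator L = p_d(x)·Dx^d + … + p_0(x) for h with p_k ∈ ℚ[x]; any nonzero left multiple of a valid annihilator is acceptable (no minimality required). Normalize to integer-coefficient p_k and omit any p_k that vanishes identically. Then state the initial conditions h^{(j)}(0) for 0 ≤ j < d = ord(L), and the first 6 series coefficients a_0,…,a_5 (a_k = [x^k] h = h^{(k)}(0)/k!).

L = (38998 + 738774·x^2 + 15162957·x^4 + 3032640·x^6 - 78732·x^8 - 1771470·x^10 + 531441·x^12) + (20772·x + 1033884·x^3 + 7902360·x^5 + 2624400·x^7 + 1180980·x^9 + 2125764·x^11)·Dx + (39368 + 755028·x^2 + 15369750·x^4 + 3887028·x^6 + 314928·x^8 - 1417176·x^10 + 1062882·x^12)·Dx^2 + (20772·x + 1033884·x^3 + 7902360·x^5 + 2624400·x^7 + 1180980·x^9 + 2125764·x^11)·Dx^3 + (370 + 16254·x^2 + 206793·x^4 + 854388·x^6 + 393660·x^8 + 354294·x^10 + 531441·x^12)·Dx^4  (order 4).
h: a_k = 0, 24, 0, -152, 0, 1203, …
ICs: h(0) = 0, h′(0) = 24, h′′(0) = 0, h′′′(0) = -912.

f: a_k = 0, 3, 0, -9, 0, 243/5, …
g: a_k = 0, 4, 0, -2/3, 0, 1/30, …
Product ⇒ symmetric product L₀, ord ≤ 4.
Derive L from L₀ (diff closure).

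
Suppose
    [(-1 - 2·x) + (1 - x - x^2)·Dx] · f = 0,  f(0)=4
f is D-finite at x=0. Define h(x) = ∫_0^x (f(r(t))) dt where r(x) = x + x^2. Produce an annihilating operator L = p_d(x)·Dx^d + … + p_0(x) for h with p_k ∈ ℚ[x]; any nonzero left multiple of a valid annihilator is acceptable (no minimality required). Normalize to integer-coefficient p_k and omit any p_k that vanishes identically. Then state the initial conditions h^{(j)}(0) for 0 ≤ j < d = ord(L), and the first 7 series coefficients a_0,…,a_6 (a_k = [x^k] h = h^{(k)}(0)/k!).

f: a_k = 4, 4, 8, 12, 20, 32, 52, …
L₀ from L_f via x↦r, Dx↦r'^{-1}Dx.
∫: right-multiply L₀ by Dx.
L = (1 + 4·x + 6·x^2 + 4·x^3)·Dx + (-1 + x + 2·x^2 + 2·x^3 + x^4)·Dx^2  (order 2).
h: a_k = 0, 4, 2, 4, 7, 64/5, 74/3, …
ICs: h(0) = 0, h′(0) = 4.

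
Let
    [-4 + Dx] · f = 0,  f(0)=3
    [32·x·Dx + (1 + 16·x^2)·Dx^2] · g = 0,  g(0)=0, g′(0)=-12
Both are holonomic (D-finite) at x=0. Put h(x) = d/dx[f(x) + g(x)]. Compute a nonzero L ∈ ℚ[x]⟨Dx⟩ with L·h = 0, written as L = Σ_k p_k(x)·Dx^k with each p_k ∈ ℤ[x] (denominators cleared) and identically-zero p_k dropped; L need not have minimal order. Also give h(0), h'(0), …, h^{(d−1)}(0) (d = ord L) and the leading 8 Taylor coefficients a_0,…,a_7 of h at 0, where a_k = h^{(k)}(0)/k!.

L = (32 - 256·x - 512·x^2) + (-12 + 48·x + 64·x^2 - 256·x^3)·Dx + (1 + 4·x + 16·x^2 + 64·x^3)·Dx^2  (order 2).
h: a_k = 0, 48, 288, 128, -2944, 512/5, 738304/15, 4096/105, …
ICs: h(0) = 0, h′(0) = 48.

f: a_k = 3, 12, 24, 32, 32, 128/5, 256/15, 1024/105, …
g: a_k = 0, -12, 0, 64, 0, -3072/5, 0, 49152/7, …
f+g: L₀ = lclm(L_f,L_g), ord ≤ 1+2.
h=h₀': d/dx-closure on L₀ ⇒ L.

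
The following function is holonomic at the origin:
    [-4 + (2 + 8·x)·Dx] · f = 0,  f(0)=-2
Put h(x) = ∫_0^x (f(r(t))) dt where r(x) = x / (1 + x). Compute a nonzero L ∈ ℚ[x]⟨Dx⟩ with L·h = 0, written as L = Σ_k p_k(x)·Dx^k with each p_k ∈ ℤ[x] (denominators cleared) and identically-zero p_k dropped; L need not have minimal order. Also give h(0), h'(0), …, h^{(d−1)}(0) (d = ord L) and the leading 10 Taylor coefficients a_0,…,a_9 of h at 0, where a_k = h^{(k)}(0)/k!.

L = -2·Dx + (1 + 6·x + 5·x^2)·Dx^2  (order 2).
h: a_k = 0, -2, -2, 8/3, -5, 12, -34, 752/7, -731/2, 11800/9, …
ICs: h(0) = 0, h′(0) = -2.

f: a_k = -2, -4, 4, -8, 20, -56, 168, -528, 1716, -5720, …
L₀ from L_f via x↦r, Dx↦r'^{-1}Dx.
h=∫h₀ ⇒ L = L₀·Dx.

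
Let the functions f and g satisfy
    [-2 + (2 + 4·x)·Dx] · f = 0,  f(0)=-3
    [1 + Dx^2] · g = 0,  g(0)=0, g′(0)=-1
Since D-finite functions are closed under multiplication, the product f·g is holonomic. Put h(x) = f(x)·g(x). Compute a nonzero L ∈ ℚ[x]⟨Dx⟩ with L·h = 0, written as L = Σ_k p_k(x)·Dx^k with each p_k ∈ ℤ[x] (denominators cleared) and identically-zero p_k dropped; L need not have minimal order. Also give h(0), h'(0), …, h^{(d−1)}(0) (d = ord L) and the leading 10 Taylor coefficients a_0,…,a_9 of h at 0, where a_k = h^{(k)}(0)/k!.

f: a_k = -3, -3, 3/2, -3/2, 15/8, -21/8, 63/16, -99/16, 1287/128, -2145/128, …
g: a_k = 0, -1, 0, 1/6, 0, -1/120, 0, 1/5040, 0, -1/362880, …
h₀=f·g: eliminate ⇒ L₀, order ≤ 1·2.
L = (4 + 4·x + 4·x^2) + (-2 - 4·x)·Dx + (1 + 4·x + 4·x^2)·Dx^2  (order 2).
h: a_k = 0, 3, 3, -2, 1, -8/5, 12/5, -382/105, 121/21, -8896/945, …
ICs: h(0) = 0, h′(0) = 3.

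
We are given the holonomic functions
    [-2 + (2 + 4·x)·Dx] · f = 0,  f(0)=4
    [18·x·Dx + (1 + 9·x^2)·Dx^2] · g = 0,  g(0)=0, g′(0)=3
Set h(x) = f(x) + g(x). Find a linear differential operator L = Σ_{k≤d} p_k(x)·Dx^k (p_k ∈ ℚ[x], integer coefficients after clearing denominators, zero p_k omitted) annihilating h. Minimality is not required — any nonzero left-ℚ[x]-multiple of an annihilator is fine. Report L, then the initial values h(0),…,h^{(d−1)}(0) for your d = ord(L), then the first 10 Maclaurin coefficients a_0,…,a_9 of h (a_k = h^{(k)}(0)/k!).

L = (-18 - 90·x + 486·x^2 + 486·x^3)·Dx + (-21 - 72·x + 360·x^2 + 1944·x^3 + 1701·x^4)·Dx^2 + (-1 + 16·x + 54·x^2 + 198·x^3 + 567·x^4 + 486·x^5)·Dx^3  (order 3).
h: a_k = 4, 7, -2, -7, -5/2, 521/10, -21/4, -8517/28, -429/32, 70699/32, …
ICs: h(0) = 4, h′(0) = 7, h′′(0) = -4.

f: a_k = 4, 4, -2, 2, -5/2, 7/2, -21/4, 33/4, -429/32, 715/32, …
g: a_k = 0, 3, 0, -9, 0, 243/5, 0, -2187/7, 0, 2187, …
L₀ := lclm(L_f,L_g); ord L₀ ≤ 1+2.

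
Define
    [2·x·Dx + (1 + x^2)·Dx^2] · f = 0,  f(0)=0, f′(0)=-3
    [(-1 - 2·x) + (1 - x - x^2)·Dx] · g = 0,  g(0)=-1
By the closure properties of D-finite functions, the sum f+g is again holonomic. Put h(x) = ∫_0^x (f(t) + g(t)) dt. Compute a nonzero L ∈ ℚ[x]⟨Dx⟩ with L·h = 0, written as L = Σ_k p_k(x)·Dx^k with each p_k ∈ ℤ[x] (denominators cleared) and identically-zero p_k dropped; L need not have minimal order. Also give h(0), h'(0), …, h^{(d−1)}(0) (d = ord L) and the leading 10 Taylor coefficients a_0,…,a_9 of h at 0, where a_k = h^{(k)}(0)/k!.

f: a_k = 0, -3, 0, 1, 0, -3/5, 0, 3/7, 0, -1/3, …
g: a_k = -1, -1, -2, -3, -5, -8, -13, -21, -34, -55, …
f+g: L₀ = lclm(L_f,L_g), ord ≤ 2+1.
Integrate: L := L₀·Dx.
L = (4 - 16·x - 64·x^2 - 72·x^3 - 66·x^4 - 6·x^6)·Dx^2 + (-10 - 24·x - 28·x^2 - 60·x^3 - 65·x^4 - 50·x^5 - 3·x^6 - 6·x^7)·Dx^3 + (2 + 2·x + 2·x^2 - 8·x^3 - 5·x^4 - 11·x^5 - 6·x^6 - x^7 - x^8)·Dx^4  (order 4).
h: a_k = 0, -1, -2, -2/3, -1/2, -1, -43/30, -13/7, -18/7, -34/9, …
ICs: h(0) = 0, h′(0) = -1, h′′(0) = -4, h′′′(0) = -4.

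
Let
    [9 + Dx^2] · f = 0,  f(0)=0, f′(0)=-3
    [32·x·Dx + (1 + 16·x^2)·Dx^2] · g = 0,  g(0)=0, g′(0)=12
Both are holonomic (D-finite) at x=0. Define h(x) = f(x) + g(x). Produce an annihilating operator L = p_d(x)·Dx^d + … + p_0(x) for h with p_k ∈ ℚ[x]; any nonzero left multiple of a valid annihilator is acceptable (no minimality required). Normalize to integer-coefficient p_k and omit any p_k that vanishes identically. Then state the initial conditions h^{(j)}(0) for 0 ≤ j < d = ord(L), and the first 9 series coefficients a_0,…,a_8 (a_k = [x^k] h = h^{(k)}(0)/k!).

f: a_k = 0, -3, 0, 9/2, 0, -81/40, 0, 243/560, 0, …
g: a_k = 0, 12, 0, -64, 0, 3072/5, 0, -49152/7, 0, …
L₀ := lclm(L_f,L_g); ord L₀ ≤ 2+2.
L = (-52704·x + 967680·x^3 + 663552·x^5)·Dx + (-207 + 13104·x^2 + 283392·x^4 + 331776·x^6)·Dx^2 + (-5856·x + 107520·x^3 + 73728·x^5)·Dx^3 + (-23 + 1456·x^2 + 31488·x^4 + 36864·x^6)·Dx^4  (order 4).
h: a_k = 0, 9, 0, -119/2, 0, 4899/8, 0, -3931917/560, 0, …
ICs: h(0) = 0, h′(0) = 9, h′′(0) = 0, h′′′(0) = -357.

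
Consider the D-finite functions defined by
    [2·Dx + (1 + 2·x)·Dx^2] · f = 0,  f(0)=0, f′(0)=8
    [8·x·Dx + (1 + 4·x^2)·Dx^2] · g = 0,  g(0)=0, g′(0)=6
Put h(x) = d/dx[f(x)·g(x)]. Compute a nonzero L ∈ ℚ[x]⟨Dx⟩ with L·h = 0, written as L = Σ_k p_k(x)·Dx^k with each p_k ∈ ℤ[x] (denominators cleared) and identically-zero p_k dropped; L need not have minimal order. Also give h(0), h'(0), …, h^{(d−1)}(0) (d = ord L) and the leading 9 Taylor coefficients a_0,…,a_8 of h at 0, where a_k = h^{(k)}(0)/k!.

L = (192 + 704·x + 2560·x^2 + 9984·x^3 + 15360·x^4 + 13312·x^5 + 4096·x^7) + (72 + 992·x + 4928·x^2 + 15488·x^3 + 34816·x^4 + 47616·x^5 + 35840·x^6 + 6144·x^7 + 14336·x^8)·Dx + (24 + 256·x + 1536·x^2 + 4992·x^3 + 11520·x^4 + 19968·x^5 + 24576·x^6 + 18432·x^7 + 6144·x^8 + 8192·x^9)·Dx^2 + (5 + 36·x + 148·x^2 + 448·x^3 + 1056·x^4 + 1920·x^5 + 2688·x^6 + 3072·x^7 + 2304·x^8 + 1024·x^9 + 1024·x^10)·Dx^3  (order 3).
h: a_k = 0, 96, -144, 0, -160, 6656/5, -9856/5, 0, -92928/35, …
ICs: h(0) = 0, h′(0) = 96, h′′(0) = -288.

f: a_k = 0, 8, -8, 32/3, -16, 128/5, -128/3, 512/7, -128, …
g: a_k = 0, 6, 0, -8, 0, 96/5, 0, -384/7, 0, …
Product ⇒ symmetric product L₀, ord ≤ 4.
h=h₀': d/dx-closure on L₀ ⇒ L.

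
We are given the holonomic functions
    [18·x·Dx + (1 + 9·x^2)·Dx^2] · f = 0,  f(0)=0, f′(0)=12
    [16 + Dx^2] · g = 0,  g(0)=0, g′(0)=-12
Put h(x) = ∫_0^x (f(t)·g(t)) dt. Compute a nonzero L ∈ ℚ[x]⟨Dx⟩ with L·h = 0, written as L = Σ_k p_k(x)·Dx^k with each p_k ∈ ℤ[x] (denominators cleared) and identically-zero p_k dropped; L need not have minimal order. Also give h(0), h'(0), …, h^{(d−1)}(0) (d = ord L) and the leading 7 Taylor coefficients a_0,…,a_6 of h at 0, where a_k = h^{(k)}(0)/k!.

f: a_k = 0, 12, 0, -36, 0, 972/5, 0, …
g: a_k = 0, -12, 0, 32, 0, -128/5, 0, …
Sym-product of L_f,L_g gives L₀ (≤ ord 4).
Integrate: L := L₀·Dx.
L = (20800 + 494784·x^2 + 2923776·x^4 + 11943936·x^6 + 26873856·x^8)·Dx + (19584·x + 342144·x^3 + 2239488·x^5 + 6718464·x^7)·Dx^2 + (1700 + 42732·x^2 + 318816·x^4 + 1492992·x^6 + 3359232·x^8)·Dx^3 + (1224·x + 21384·x^3 + 139968·x^5 + 419904·x^7)·Dx^4 + (25 + 738·x^2 + 8505·x^4 + 46656·x^6 + 104976·x^8)·Dx^5  (order 5).
h: a_k = 0, 0, 0, -48, 0, 816/5, 0, …
ICs: h(0) = 0, h′(0) = 0, h′′(0) = 0, h′′′(0) = -288, h′′′′(0) = 0.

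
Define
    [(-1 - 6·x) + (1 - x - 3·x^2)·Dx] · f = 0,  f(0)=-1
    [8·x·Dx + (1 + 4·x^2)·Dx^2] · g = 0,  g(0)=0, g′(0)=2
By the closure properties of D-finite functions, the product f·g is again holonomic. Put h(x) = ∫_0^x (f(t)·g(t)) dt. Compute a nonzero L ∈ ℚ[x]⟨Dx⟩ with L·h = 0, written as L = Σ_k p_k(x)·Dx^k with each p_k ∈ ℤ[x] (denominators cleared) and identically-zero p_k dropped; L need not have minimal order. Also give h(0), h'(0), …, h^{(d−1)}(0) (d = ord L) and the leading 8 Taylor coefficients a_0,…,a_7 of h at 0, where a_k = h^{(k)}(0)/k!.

L = (6 + 8·x + 72·x^2)·Dx + (2 + 4·x + 16·x^2 + 72·x^3)·Dx^2 + (-1 + x - x^2 + 4·x^3 + 12·x^4)·Dx^3  (order 3).
h: a_k = 0, 0, -1, -2/3, -4/3, -34/15, -253/45, -1016/105, …
ICs: h(0) = 0, h′(0) = 0, h′′(0) = -2.

f: a_k = -1, -1, -4, -7, -19, -40, -97, -217, …
g: a_k = 0, 2, 0, -8/3, 0, 32/5, 0, -128/7, …
Sym-product of L_f,L_g gives L₀ (≤ ord 2).
h=∫₀ˣh₀: take L = L₀·Dx.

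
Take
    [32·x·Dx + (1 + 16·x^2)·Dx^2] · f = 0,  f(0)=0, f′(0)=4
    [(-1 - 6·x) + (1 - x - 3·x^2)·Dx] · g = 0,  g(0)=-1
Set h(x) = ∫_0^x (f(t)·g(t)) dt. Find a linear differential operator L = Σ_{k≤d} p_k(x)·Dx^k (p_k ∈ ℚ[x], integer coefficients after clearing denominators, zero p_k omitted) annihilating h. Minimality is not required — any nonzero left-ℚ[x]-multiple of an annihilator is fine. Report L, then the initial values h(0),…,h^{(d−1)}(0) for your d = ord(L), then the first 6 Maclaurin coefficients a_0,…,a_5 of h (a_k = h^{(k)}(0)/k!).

L = (6 + 32·x + 288·x^2)·Dx + (2 - 20·x + 64·x^2 + 288·x^3)·Dx^2 + (-1 + x - 13·x^2 + 16·x^3 + 48·x^4)·Dx^3  (order 3).
h: a_k = 0, 0, -2, -4/3, 4/3, -4/3, …
ICs: h(0) = 0, h′(0) = 0, h′′(0) = -4.

f: a_k = 0, 4, 0, -64/3, 0, 1024/5, …
g: a_k = -1, -1, -4, -7, -19, -40, …
f·g: L₀ = L_f ⊗_s L_g, ord ≤ 2·1.
h=∫h₀ ⇒ L = L₀·Dx.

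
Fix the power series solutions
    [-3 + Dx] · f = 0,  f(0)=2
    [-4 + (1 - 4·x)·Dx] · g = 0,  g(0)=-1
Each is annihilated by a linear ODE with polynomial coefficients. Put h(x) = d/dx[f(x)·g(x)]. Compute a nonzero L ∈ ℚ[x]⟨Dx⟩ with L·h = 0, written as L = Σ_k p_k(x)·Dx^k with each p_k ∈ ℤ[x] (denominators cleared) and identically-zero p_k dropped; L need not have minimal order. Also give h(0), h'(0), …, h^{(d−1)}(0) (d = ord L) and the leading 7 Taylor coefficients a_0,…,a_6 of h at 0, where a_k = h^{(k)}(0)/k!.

f: a_k = 2, 6, 9, 9, 27/4, 81/20, 81/40, …
g: a_k = -1, -4, -16, -64, -256, -1024, -4096, …
Sym-product of L_f,L_g gives L₀ (≤ ord 1).
Differentiate: ansatz ord ≤ ord L₀ ⇒ L.
L = (65 - 168·x + 144·x^2) + (-7 + 40·x - 48·x^2)·Dx  (order 1).
h: a_k = -14, -130, -807, -4331, -86701/4, -2081067/20, -3884707/8, …
ICs: h(0) = -14.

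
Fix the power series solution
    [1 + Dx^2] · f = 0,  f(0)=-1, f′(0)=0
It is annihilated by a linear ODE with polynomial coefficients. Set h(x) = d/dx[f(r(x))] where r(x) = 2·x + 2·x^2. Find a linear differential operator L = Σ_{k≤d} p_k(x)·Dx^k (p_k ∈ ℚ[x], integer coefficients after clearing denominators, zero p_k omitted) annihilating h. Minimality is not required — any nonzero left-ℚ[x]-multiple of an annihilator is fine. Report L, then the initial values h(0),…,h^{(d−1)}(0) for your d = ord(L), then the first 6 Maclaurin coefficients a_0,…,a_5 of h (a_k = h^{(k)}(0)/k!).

L = (16 + 32·x + 96·x^2 + 128·x^3 + 64·x^4) + (-6 - 12·x)·Dx + (1 + 4·x + 4·x^2)·Dx^2  (order 2).
h: a_k = 0, 4, 12, 16/3, -40/3, -352/15, …
ICs: h(0) = 0, h′(0) = 4.

f: a_k = -1, 0, 1/2, 0, -1/24, 0, …
L₀ from L_f via x↦r, Dx↦r'^{-1}Dx.
h₀' ⇒ L via d/dx closure of L₀.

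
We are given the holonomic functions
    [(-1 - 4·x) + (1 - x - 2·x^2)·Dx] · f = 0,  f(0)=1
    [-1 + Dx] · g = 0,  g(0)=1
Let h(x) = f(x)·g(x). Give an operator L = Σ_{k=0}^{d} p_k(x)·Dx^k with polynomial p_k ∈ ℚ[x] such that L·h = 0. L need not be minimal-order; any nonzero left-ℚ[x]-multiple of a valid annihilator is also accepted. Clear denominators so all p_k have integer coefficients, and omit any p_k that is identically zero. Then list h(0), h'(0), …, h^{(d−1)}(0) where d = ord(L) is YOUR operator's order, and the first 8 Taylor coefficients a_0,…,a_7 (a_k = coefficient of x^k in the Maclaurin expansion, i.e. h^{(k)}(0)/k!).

L = (2 + 3·x - 2·x^2) + (-1 + x + 2·x^2)·Dx  (order 1).
h: a_k = 1, 2, 9/2, 26/3, 425/24, 701/20, 50737/720, 44279/315, …
ICs: h(0) = 1.

f: a_k = 1, 1, 3, 5, 11, 21, 43, 85, …
g: a_k = 1, 1, 1/2, 1/6, 1/24, 1/120, 1/720, 1/5040, …
h₀=f·g: eliminate ⇒ L₀, order ≤ 1·1.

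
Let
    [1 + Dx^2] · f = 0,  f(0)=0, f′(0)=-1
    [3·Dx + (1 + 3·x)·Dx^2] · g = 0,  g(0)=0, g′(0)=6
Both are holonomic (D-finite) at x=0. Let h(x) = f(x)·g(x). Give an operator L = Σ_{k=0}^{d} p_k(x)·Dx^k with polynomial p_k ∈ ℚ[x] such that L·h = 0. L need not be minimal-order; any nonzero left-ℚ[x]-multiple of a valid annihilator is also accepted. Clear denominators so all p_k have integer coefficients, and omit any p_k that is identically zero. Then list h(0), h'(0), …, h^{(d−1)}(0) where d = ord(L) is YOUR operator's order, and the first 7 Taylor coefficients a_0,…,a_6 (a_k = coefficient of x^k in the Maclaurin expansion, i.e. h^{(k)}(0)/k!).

f: a_k = 0, -1, 0, 1/6, 0, -1/120, 0, …
g: a_k = 0, 6, -9, 18, -81/2, 486/5, -243, …
h₀=f·g: eliminate ⇒ L₀, order ≤ 2·2.
L = (-203 - 222·x - 189·x^2 + 432·x^3 + 324·x^4) + (-84 - 108·x + 648·x^2 + 648·x^3)·Dx + (-208 - 228·x - 54·x^2 + 864·x^3 + 648·x^4)·Dx^2 + (-84 - 108·x + 648·x^2 + 648·x^3)·Dx^3 + (-5 - 6·x + 135·x^2 + 432·x^3 + 324·x^4)·Dx^4  (order 4).
h: a_k = 0, 0, -6, 9, -17, 39, -377/4, …
ICs: h(0) = 0, h′(0) = 0, h′′(0) = -12, h′′′(0) = 54.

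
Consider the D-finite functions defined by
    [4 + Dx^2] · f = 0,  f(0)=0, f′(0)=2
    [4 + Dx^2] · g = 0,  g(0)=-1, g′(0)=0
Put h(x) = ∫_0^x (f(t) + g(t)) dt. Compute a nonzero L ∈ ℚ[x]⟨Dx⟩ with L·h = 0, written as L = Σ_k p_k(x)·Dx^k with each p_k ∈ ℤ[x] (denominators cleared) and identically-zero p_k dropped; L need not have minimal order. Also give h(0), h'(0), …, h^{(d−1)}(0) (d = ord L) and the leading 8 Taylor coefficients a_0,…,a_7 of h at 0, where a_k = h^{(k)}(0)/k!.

L = 4·Dx + Dx^3  (order 3).
h: a_k = 0, -1, 1, 2/3, -1/3, -2/15, 2/45, 4/315, …
ICs: h(0) = 0, h′(0) = -1, h′′(0) = 2.

f: a_k = 0, 2, 0, -4/3, 0, 4/15, 0, -8/315, …
g: a_k = -1, 0, 2, 0, -2/3, 0, 4/45, 0, …
f+g: L₀ = lclm(L_f,L_g), ord ≤ 2+2.
h=∫h₀ ⇒ L = L₀·Dx.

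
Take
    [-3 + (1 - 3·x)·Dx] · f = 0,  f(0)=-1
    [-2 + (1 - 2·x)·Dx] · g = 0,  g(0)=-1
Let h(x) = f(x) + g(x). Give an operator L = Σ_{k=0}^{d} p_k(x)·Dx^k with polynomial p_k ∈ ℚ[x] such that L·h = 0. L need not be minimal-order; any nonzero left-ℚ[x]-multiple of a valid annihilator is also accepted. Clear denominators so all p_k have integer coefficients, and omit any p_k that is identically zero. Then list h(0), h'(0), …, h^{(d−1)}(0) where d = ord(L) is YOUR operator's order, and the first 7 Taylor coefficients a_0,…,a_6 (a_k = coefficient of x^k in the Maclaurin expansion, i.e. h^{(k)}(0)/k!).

f: a_k = -1, -3, -9, -27, -81, -243, -729, …
g: a_k = -1, -2, -4, -8, -16, -32, -64, …
L₀ := lclm(L_f,L_g); ord L₀ ≤ 1+1.
L = -12 + (10 - 24·x)·Dx + (-1 + 5·x - 6·x^2)·Dx^2  (order 2).
h: a_k = -2, -5, -13, -35, -97, -275, -793, …
ICs: h(0) = -2, h′(0) = -5.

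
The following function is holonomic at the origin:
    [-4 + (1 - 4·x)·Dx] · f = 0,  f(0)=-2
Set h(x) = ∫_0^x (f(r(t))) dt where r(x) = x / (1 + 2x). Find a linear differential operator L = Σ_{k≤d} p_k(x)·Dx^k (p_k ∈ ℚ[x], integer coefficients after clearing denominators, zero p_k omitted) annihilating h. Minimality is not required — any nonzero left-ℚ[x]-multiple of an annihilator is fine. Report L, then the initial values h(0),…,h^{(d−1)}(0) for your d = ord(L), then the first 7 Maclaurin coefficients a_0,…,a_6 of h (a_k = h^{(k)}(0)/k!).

f: a_k = -2, -8, -32, -128, -512, -2048, -8192, …
Change of var in L_f (x↦r) gives L₀.
∫: right-multiply L₀ by Dx.
L = 4·Dx + (-1 + 4·x^2)·Dx^2  (order 2).
h: a_k = 0, -2, -4, -16/3, -8, -64/5, -64/3, …
ICs: h(0) = 0, h′(0) = -2.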